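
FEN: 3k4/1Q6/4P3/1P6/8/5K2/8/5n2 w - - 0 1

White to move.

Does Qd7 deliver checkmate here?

yes

After Qd7: black king on d8; in check: yes, from the white queen on d7.
King squares — c7: attacked by Qd7; d7: attacked by Pe6; e7: attacked by Qd7; c8: attacked by Qd7; e8: attacked by Qd7.
Black has no legal moves → checkmate.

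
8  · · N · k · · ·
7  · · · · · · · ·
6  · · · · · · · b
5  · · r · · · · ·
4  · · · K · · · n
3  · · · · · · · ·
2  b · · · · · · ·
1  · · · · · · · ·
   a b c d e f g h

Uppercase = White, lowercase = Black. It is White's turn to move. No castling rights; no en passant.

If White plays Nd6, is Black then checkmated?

no

After Nd6: black king on e8; in check: yes, from the white knight on d6.
Black has 4 legal replies: Kf8, Kd8, Ke7, Kd7.
In check but a legal move exists → not checkmate.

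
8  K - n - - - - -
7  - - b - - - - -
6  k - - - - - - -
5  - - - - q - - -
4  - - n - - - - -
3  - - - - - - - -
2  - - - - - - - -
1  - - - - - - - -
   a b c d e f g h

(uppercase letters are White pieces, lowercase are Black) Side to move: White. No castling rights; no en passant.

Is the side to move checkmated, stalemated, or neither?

White to move; white king on a8.
In check: no.
King squares — a7: attacked by Ka6; b7: attacked by Ka6; b8: attacked by Bc7.
Legal moves for White: none.
Not in check and no legal moves → stalemate.

stalemate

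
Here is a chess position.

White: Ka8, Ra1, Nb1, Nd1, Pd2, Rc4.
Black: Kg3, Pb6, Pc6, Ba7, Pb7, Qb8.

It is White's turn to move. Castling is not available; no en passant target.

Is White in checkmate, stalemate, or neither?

checkmate

White to move; white king on a8.
In check: yes, from the black queen on b8.
King squares — a7: attacked by Qb8; b7: attacked by Qb8; b8: attacked by Ba7.
Legal moves for White: none.
In check with no legal moves → checkmate.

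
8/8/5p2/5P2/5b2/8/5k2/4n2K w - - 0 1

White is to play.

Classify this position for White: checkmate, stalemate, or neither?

stalemate

White to move; white king on h1.
In check: no.
King squares — g1: attacked by Kf2; g2: attacked by Ne1; h2: attacked by Bf4.
Legal moves for White: none.
Not in check and no legal moves → stalemate.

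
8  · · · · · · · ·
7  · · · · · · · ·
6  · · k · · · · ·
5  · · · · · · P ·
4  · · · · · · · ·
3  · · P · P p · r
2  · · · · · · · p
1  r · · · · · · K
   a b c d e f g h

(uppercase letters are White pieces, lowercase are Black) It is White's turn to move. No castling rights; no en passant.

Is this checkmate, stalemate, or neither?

checkmate

White to move; white king on h1.
In check: yes, from the black rook on a1.
King squares — g1: attacked by Ra1; g2: attacked by Pf3; h2: attacked by Rh3.
Legal moves for White: none.
In check with no legal moves → checkmate.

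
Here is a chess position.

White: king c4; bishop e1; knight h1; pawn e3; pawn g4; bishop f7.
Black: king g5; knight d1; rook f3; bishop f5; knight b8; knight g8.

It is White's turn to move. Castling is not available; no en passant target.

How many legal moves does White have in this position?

White to move; king on c4.
In check: no.
Legal moves: Bxg8, Be8, Bg6, Be6, Bh5, Bd5, Kd5, Kc5, Kb5, Kd4, Kb4, Kb3, Ng3, Nf2, Ba5, Bh4+, Bb4, Bg3, Bc3, Bf2, Bd2, gxf5, e4.
Count: 23.

23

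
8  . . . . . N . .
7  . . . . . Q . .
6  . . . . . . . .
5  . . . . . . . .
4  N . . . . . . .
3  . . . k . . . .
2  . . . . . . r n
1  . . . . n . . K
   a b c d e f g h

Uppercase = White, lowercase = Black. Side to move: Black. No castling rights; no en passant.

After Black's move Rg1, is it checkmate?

After Rg1: white king on h1; in check: yes, from the black rook on g1.
White has 2 legal replies: Kxh2, Kxg1.
In check but a legal move exists → not checkmate.

no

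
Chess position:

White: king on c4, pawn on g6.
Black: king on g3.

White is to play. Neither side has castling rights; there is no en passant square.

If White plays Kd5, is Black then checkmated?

no

After Kd5: black king on g3; in check: no.
Black is not in check, so this cannot be checkmate.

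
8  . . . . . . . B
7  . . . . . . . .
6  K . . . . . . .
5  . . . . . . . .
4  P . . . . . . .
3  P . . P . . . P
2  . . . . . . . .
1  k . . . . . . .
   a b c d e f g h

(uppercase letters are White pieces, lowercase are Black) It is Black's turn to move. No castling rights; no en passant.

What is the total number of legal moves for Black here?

Black to move; king on a1.
In check: yes, from the white bishop on h8.
Legal moves: Ka2, Kb1.
Count: 2.

2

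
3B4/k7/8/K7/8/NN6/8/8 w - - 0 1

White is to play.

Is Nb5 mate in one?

no

After Nb5: black king on a7; in check: yes, from the white knight on b5.
Black has 3 legal replies: Kb8, Ka8, Kb7.
In check but a legal move exists → not checkmate.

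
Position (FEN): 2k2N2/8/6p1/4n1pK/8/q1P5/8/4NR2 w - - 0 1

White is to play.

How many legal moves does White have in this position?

White to move; king on h5.
In check: yes, from the black pawn on g6.
Legal moves: Kh6, Kxg5, Nxg6.
Count: 3.

3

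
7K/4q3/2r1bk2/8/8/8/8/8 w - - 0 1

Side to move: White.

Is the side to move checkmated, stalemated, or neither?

stalemate

White to move; white king on h8.
In check: no.
King squares — g7: attacked by Kf6; h7: attacked by Qe7; g8: attacked by Be6.
Legal moves for White: none.
Not in check and no legal moves → stalemate.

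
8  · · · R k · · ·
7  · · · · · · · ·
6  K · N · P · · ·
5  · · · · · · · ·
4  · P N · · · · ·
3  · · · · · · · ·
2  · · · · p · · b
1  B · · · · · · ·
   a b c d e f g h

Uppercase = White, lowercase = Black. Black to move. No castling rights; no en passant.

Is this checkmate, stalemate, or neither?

Black to move; black king on e8.
In check: yes, from the white rook on d8.
King squares — d7: attacked by Pe6; e7: attacked by Nc6; f7: attacked by Pe6; d8: attacked by Nc6; f8: attacked by Rd8.
Legal moves for Black: none.
In check with no legal moves → checkmate.

checkmate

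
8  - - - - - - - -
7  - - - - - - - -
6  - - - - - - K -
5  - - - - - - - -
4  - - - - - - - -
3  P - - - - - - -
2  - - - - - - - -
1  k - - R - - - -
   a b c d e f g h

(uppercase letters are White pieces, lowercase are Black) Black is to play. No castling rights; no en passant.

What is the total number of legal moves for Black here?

Black to move; king on a1.
In check: yes, from the white rook on d1.
Legal moves: Kb2, Ka2.
Count: 2.

2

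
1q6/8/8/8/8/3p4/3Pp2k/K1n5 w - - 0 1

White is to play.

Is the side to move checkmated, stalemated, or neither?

White to move; white king on a1.
In check: no.
King squares — b1: attacked by Qb8; a2: attacked by Nc1; b2: attacked by Qb8.
Legal moves for White: none.
Not in check and no legal moves → stalemate.

stalemate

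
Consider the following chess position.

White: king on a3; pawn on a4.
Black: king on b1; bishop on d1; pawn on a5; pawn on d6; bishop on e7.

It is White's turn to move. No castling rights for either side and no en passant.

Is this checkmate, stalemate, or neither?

White to move; white king on a3.
In check: no.
King squares — a2: attacked by Kb1; b2: attacked by Kb1; b3: attacked by Bd1; a4: own pawn; b4: attacked by Pa5.
Legal moves for White: none.
Not in check and no legal moves → stalemate.

stalemate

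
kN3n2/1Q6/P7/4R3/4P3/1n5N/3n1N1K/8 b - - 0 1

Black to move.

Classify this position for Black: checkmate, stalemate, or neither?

checkmate

Black to move; black king on a8.
In check: yes, from the white queen on b7.
King squares — a7: attacked by Qb7; b7: attacked by Pa6; b8: attacked by Qb7.
Legal moves for Black: none.
In check with no legal moves → checkmate.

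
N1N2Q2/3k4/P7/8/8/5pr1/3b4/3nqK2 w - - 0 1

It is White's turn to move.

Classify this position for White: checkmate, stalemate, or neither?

White to move; white king on f1.
In check: yes, from the black queen on e1.
King squares — e1: attacked by Bd2; g1: attacked by Qe1; e2: attacked by Qe1; f2: attacked by Nd1; g2: attacked by Pf3.
Legal moves for White: none.
In check with no legal moves → checkmate.

checkmate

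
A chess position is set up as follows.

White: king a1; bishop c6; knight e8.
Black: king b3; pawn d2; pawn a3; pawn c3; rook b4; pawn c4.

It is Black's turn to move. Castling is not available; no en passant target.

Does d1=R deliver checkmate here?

yes

After d1=R: white king on a1; in check: yes, from the black rook on d1.
King squares — b1: attacked by Rd1; a2: attacked by Kb3; b2: attacked by Pa3.
White has no legal moves → checkmate.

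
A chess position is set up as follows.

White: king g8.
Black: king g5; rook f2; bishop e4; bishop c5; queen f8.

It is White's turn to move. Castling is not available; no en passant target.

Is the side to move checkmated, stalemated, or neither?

White to move; white king on g8.
In check: yes, from the black queen on f8.
King squares — f7: attacked by Rf2; g7: attacked by Qf8; h7: attacked by Be4; f8: attacked by Rf2; h8: attacked by Qf8.
Legal moves for White: none.
In check with no legal moves → checkmate.

checkmate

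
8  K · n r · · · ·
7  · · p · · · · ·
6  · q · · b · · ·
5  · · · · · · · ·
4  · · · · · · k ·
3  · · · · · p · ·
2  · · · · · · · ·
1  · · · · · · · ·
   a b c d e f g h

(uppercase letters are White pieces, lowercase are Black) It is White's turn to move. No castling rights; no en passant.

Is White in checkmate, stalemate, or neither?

White to move; white king on a8.
In check: no.
King squares — a7: attacked by Qb6; b7: attacked by Qb6; b8: attacked by Qb6.
Legal moves for White: none.
Not in check and no legal moves → stalemate.

stalemate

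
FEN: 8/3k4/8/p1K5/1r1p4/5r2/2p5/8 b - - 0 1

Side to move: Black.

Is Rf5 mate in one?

yes

After Rf5: white king on c5; in check: yes, from the black rook on f5.
King squares — b4: attacked by Pa5; c4: attacked by Rb4; d4: attacked by Rb4; b5: attacked by Rb4; d5: attacked by Rf5; b6: attacked by Rb4; c6: attacked by Kd7; d6: attacked by Kd7.
White has no legal moves → checkmate.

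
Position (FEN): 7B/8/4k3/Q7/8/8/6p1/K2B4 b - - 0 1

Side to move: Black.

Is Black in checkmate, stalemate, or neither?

Black to move; black king on e6.
In check: no.
Legal moves for Black: Kf7, Ke7, Kd7, Kd6, g1=Q, g1=R, g1=B, g1=N.
Black has 8 legal moves and is not in check → neither.

neither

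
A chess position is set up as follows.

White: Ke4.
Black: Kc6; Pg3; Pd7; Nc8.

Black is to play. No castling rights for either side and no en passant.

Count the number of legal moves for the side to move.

13

Black to move; king on c6.
In check: no.
Legal moves: Ne7, Na7, Nd6+, Nb6, Kc7, Kb7, Kd6, Kb6, Kc5, Kb5, d6, g2, d5+.
Count: 13.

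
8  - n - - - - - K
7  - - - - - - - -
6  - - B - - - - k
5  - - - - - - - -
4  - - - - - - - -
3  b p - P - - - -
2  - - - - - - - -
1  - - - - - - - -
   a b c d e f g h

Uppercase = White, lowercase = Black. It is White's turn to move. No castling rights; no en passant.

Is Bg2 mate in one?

After Bg2: black king on h6; in check: no.
Black is not in check, so this cannot be checkmate.

no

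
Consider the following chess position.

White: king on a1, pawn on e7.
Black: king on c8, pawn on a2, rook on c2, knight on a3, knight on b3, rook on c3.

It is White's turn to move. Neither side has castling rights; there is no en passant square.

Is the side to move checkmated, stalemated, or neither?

checkmate

White to move; white king on a1.
In check: yes, from the black knight on b3.
King squares — b1: attacked by Pa2; a2: attacked by Rc2; b2: attacked by Rc2.
Legal moves for White: none.
In check with no legal moves → checkmate.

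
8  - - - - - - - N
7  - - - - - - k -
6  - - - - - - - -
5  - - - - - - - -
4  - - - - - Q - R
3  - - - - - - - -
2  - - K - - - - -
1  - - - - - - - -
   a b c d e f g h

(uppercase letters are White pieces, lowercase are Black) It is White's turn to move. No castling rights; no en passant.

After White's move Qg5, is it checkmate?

no

After Qg5: black king on g7; in check: yes, from the white queen on g5.
Black has 1 legal reply: Kf8.
In check but a legal move exists → not checkmate.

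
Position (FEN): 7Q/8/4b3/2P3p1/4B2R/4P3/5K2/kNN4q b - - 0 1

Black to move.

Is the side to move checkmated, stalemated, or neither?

checkmate

Black to move; black king on a1.
In check: yes, from the white queen on h8.
King squares — b1: attacked by Be4; a2: attacked by Nc1; b2: attacked by Qh8.
Legal moves for Black: none.
In check with no legal moves → checkmate.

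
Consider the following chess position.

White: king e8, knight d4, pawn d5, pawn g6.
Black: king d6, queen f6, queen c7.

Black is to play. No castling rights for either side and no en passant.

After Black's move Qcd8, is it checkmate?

After Qcd8: white king on e8; in check: yes, from the black queen on d8.
King squares — d7: attacked by Kd6; e7: attacked by Kd6; f7: attacked by Qf6; d8: attacked by Qf6; f8: attacked by Qf6.
White has no legal moves → checkmate.

yes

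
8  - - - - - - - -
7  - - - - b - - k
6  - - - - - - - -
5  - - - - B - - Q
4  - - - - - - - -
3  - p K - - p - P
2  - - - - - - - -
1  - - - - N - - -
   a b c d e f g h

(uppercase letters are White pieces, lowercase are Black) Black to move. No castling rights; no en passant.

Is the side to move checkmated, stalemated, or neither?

Black to move; black king on h7.
In check: yes, from the white queen on h5.
King squares — g6: attacked by Qh5; h6: attacked by Qh5; g7: attacked by Be5; g8: available; h8: attacked by Be5.
Legal moves for Black: Kg8.
Black is in check but has 1 legal move → neither.

neither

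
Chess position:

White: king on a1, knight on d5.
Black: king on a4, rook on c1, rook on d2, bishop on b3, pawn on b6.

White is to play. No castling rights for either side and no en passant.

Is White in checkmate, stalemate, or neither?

checkmate

White to move; white king on a1.
In check: yes, from the black rook on c1.
King squares — b1: attacked by Rc1; a2: attacked by Rd2; b2: attacked by Rd2.
Legal moves for White: none.
In check with no legal moves → checkmate.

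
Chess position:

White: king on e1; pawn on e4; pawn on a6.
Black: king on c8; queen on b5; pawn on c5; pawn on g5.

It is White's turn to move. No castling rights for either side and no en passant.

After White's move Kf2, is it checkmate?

no

After Kf2: black king on c8; in check: no.
Black is not in check, so this cannot be checkmate.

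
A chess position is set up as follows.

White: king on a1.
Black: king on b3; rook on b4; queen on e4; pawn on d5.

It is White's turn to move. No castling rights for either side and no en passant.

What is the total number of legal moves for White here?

0

White to move; king on a1.
In check: no.
Legal moves: none.
Count: 0.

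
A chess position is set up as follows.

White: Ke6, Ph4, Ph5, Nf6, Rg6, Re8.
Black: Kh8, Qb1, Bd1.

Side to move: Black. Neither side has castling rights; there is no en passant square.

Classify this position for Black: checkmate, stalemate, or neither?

checkmate

Black to move; black king on h8.
In check: yes, from the white rook on e8.
King squares — g7: attacked by Rg6; h7: attacked by Nf6; g8: attacked by Nf6.
Legal moves for Black: none.
In check with no legal moves → checkmate.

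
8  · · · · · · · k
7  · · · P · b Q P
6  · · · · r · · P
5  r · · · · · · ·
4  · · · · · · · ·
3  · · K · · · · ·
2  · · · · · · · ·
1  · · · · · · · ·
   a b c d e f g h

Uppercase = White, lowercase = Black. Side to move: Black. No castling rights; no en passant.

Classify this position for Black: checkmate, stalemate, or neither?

Black to move; black king on h8.
In check: yes, from the white queen on g7.
King squares — g7: attacked by Ph6; h7: attacked by Qg7; g8: attacked by Qg7.
Legal moves for Black: none.
In check with no legal moves → checkmate.

checkmate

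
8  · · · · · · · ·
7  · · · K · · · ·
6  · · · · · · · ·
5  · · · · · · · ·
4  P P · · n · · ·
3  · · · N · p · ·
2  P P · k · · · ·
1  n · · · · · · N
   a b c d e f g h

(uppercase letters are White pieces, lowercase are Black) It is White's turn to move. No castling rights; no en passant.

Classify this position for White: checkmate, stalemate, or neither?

neither

White to move; white king on d7.
In check: no.
Legal moves for White include: Ke8, Kd8, Kc8, Ke7, Kc7, Ke6, Kc6, Ne5, Nc5, Nf4, Ndf2, Ne1, Nc1, Ng3, Nhf2, b5, a5, b3, ... (list truncated; more exist).
White has legal moves and is not in check → neither.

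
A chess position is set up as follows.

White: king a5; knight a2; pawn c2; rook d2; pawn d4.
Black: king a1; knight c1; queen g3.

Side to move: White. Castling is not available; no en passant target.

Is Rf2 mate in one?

no

After Rf2: black king on a1; in check: no.
Black is not in check, so this cannot be checkmate.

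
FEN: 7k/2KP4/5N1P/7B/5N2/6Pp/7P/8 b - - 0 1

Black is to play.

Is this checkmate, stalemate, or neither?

Black to move; black king on h8.
In check: no.
King squares — g7: attacked by Ph6; h7: attacked by Nf6; g8: attacked by Nf6.
Legal moves for Black: none.
Not in check and no legal moves → stalemate.

stalemate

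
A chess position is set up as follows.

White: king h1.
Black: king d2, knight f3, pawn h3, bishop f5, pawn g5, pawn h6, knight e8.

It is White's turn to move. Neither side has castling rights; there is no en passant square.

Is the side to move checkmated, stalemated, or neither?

stalemate

White to move; white king on h1.
In check: no.
King squares — g1: attacked by Nf3; g2: attacked by Ph3; h2: attacked by Nf3.
Legal moves for White: none.
Not in check and no legal moves → stalemate.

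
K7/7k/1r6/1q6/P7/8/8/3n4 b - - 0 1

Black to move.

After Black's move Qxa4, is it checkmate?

After Qxa4: white king on a8; in check: yes, from the black queen on a4.
King squares — a7: attacked by Qa4; b7: attacked by Rb6; b8: attacked by Rb6.
White has no legal moves → checkmate.

yes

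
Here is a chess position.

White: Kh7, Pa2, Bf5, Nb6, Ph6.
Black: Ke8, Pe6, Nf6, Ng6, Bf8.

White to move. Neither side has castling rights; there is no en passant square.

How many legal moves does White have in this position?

1

White to move; king on h7.
In check: yes, from the black knight on f6.
Legal moves: Kxg6.
Count: 1.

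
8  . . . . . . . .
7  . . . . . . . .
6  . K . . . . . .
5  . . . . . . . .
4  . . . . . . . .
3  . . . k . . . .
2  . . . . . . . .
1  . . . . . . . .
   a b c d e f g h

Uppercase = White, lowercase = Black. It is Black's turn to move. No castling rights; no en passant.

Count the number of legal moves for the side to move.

8

Black to move; king on d3.
In check: no.
Legal moves: Ke4, Kd4, Kc4, Ke3, Kc3, Ke2, Kd2, Kc2.
Count: 8.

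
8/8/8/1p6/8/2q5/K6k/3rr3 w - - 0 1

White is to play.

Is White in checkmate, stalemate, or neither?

stalemate

White to move; white king on a2.
In check: no.
King squares — a1: attacked by Rd1; b1: attacked by Rd1; b2: attacked by Qc3; a3: attacked by Qc3; b3: attacked by Qc3.
Legal moves for White: none.
Not in check and no legal moves → stalemate.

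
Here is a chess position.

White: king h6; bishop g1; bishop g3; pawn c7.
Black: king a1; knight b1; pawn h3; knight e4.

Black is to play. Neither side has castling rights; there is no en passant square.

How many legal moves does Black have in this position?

Black to move; king on a1.
In check: no.
Legal moves: Nf6, Nd6, Ng5, Nc5, Nxg3, Nec3, Nf2, Ned2, Nbc3, Na3, Nbd2, Kb2, Ka2, h2.
Count: 14.

14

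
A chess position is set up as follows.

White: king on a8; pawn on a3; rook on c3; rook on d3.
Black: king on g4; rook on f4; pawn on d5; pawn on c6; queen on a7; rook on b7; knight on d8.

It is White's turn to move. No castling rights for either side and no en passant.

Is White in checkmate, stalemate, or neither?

White to move; white king on a8.
In check: yes, from the black queen on a7.
King squares — a7: attacked by Rb7; b7: attacked by Qa7; b8: attacked by Qa7.
Legal moves for White: none.
In check with no legal moves → checkmate.

checkmate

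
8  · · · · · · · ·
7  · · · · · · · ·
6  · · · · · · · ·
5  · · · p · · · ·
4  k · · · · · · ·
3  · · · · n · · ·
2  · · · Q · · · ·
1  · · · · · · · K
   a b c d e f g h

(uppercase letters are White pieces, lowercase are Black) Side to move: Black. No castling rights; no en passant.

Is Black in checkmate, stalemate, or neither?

neither

Black to move; black king on a4.
In check: no.
Legal moves for Black: Kb5, Kb3, Ka3, Nf5, Ng4, Nc4, Ng2, Nc2, Nf1, Nd1, d4.
Black has 11 legal moves and is not in check → neither.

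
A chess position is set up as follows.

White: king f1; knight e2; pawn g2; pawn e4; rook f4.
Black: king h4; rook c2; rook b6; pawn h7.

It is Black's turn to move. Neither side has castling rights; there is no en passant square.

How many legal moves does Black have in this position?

Black to move; king on h4.
In check: yes, from the white rook on f4.
Legal moves: Kh5, Kg5.
Count: 2.

2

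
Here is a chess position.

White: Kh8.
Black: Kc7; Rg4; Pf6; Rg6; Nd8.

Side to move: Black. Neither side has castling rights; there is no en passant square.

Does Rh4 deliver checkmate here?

yes

After Rh4: white king on h8; in check: yes, from the black rook on h4.
King squares — g7: attacked by Rg6; h7: attacked by Rh4; g8: attacked by Rg6.
White has no legal moves → checkmate.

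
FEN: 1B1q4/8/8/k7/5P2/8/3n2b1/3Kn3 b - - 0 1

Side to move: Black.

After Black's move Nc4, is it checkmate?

no

After Nc4: white king on d1; in check: yes, from the black queen on d8.
White has 4 legal replies: Ke2, Kxe1, Kc1, Bd6.
In check but a legal move exists → not checkmate.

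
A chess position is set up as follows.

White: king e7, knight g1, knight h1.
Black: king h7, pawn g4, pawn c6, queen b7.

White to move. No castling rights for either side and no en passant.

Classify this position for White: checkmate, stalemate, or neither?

neither

White to move; white king on e7.
In check: yes, from the black queen on b7.
King squares — d6: available; e6: available; f6: available; d7: attacked by Qb7; f7: attacked by Qb7; d8: available; e8: available; f8: available.
Legal moves for White: Kf8, Ke8, Kd8, Kf6, Ke6, Kd6.
White is in check but has 6 legal moves → neither.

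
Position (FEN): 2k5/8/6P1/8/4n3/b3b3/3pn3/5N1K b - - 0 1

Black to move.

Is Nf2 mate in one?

no

After Nf2: white king on h1; in check: yes, from the black knight on f2.
White has 2 legal replies: Kh2, Kg2.
In check but a legal move exists → not checkmate.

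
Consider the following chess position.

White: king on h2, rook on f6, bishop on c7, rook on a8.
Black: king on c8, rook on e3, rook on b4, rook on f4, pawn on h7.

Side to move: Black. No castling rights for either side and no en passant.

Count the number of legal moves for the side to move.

Black to move; king on c8.
In check: yes, from the white rook on a8.
Legal moves: Kd7, Kxc7, Kb7, Rb8.
Count: 4.

4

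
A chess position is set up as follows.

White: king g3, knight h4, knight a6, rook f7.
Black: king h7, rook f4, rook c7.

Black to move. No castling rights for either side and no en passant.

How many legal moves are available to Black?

Black to move; king on h7.
In check: yes, from the white rook on f7.
Legal moves: Kh8, Kg8, Kh6, Rcxf7, Rfxf7.
Count: 5.

5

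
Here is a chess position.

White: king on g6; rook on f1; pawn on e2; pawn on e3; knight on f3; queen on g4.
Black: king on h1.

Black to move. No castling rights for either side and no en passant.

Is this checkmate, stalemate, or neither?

Black to move; black king on h1.
In check: yes, from the white rook on f1.
King squares — g1: attacked by Rf1; g2: attacked by Qg4; h2: attacked by Nf3.
Legal moves for Black: none.
In check with no legal moves → checkmate.

checkmate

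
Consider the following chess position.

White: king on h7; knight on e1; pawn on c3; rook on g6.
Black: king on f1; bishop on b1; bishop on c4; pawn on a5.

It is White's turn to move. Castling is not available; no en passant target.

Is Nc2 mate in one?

no

After Nc2: black king on f1; in check: no.
Black is not in check, so this cannot be checkmate.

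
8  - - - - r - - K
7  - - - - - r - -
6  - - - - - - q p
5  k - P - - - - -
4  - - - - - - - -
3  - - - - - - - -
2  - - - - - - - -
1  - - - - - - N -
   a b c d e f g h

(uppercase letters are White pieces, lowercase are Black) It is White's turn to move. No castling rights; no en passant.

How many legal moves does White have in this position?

White to move; king on h8.
In check: yes, from the black rook on e8.
Legal moves: none.
Count: 0.

0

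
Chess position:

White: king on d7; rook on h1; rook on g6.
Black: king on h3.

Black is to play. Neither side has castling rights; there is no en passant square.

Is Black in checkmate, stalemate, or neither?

checkmate

Black to move; black king on h3.
In check: yes, from the white rook on h1.
King squares — g2: attacked by Rg6; h2: attacked by Rh1; g3: attacked by Rg6; g4: attacked by Rg6; h4: attacked by Rh1.
Legal moves for Black: none.
In check with no legal moves → checkmate.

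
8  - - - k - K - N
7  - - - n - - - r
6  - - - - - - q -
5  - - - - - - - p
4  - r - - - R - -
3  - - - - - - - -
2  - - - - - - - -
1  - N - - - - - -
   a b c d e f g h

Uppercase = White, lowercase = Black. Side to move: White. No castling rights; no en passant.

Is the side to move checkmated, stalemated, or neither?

White to move; white king on f8.
In check: yes, from the black knight on d7.
King squares — e7: attacked by Rh7; f7: attacked by Qg6; g7: attacked by Qg6; e8: attacked by Qg6; g8: attacked by Qg6.
Legal moves for White: none.
In check with no legal moves → checkmate.

checkmate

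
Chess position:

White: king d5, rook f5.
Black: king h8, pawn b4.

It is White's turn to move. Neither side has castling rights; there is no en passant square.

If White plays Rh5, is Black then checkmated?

no

After Rh5: black king on h8; in check: yes, from the white rook on h5.
Black has 2 legal replies: Kg8, Kg7.
In check but a legal move exists → not checkmate.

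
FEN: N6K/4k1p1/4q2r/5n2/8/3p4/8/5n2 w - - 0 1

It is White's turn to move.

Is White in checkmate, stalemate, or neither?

White to move; white king on h8.
In check: yes, from the black rook on h6.
King squares — g7: attacked by Nf5; h7: attacked by Rh6; g8: attacked by Qe6.
Legal moves for White: none.
In check with no legal moves → checkmate.

checkmate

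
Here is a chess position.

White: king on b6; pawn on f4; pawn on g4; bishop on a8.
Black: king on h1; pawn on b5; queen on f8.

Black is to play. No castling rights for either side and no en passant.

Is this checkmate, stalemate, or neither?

neither

Black to move; black king on h1.
In check: yes, from the white bishop on a8.
Legal moves for Black: Kh2, Kg1, Qxa8.
Black is in check but has 3 legal moves → neither.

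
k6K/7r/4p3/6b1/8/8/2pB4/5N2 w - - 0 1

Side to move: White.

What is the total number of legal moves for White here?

White to move; king on h8.
In check: yes, from the black rook on h7.
Legal moves: Kg8, Kxh7.
Count: 2.

2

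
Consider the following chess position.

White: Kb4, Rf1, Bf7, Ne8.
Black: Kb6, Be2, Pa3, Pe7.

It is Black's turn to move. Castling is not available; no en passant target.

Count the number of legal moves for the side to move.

16

Black to move; king on b6.
In check: no.
Legal moves: Kb7, Ka7, Kc6, Ka6, Ba6, Bh5, Bb5, Bg4, Bc4, Bf3, Bd3, Bxf1, Bd1, e6, a2, e5.
Count: 16.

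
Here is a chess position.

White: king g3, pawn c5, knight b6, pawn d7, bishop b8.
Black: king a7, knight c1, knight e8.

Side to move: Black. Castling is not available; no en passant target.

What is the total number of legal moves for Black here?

3

Black to move; king on a7.
In check: yes, from the white bishop on b8.
Legal moves: Kxb8, Kb7, Ka6.
Count: 3.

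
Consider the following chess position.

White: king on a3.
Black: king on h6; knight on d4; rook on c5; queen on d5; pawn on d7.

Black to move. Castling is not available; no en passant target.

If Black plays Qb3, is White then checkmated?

After Qb3: white king on a3; in check: yes, from the black queen on b3.
King squares — a2: attacked by Qb3; b2: attacked by Qb3; b3: attacked by Nd4; a4: attacked by Qb3; b4: attacked by Qb3.
White has no legal moves → checkmate.

yes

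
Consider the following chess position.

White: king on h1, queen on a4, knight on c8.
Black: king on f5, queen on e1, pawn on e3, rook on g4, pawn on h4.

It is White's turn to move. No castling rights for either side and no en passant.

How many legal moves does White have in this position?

White to move; king on h1.
In check: yes, from the black queen on e1.
Legal moves: Kh2.
Count: 1.

1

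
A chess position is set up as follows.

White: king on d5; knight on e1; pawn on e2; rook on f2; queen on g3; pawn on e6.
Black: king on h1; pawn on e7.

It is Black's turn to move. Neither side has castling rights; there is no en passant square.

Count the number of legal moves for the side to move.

Black to move; king on h1.
In check: no.
Legal moves: none.
Count: 0.

0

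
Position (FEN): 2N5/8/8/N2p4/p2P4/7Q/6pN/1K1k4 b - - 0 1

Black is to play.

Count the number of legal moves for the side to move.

Black to move; king on d1.
In check: no.
Legal moves: Ke2, Kd2, Ke1, a3, g1=Q, g1=R, g1=B, g1=N.
Count: 8.

8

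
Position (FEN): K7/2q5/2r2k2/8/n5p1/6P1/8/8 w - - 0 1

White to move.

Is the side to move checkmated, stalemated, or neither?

White to move; white king on a8.
In check: no.
King squares — a7: attacked by Qc7; b7: attacked by Qc7; b8: attacked by Qc7.
Legal moves for White: none.
Not in check and no legal moves → stalemate.

stalemate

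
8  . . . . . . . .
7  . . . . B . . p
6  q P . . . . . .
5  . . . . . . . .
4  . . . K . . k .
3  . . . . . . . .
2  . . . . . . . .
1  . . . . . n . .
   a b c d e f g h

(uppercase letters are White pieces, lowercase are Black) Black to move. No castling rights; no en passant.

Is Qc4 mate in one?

no

After Qc4: white king on d4; in check: yes, from the black queen on c4.
White has 2 legal replies: Ke5, Kxc4.
In check but a legal move exists → not checkmate.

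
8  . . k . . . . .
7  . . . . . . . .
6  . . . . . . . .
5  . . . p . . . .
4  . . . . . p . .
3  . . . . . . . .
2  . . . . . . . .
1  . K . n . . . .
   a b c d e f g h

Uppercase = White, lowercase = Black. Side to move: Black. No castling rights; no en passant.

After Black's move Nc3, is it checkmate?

no

After Nc3: white king on b1; in check: yes, from the black knight on c3.
White has 4 legal replies: Kc2, Kb2, Kc1, Ka1.
In check but a legal move exists → not checkmate.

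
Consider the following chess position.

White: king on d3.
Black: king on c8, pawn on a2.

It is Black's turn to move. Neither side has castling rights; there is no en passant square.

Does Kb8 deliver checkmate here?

no

After Kb8: white king on d3; in check: no.
White is not in check, so this cannot be checkmate.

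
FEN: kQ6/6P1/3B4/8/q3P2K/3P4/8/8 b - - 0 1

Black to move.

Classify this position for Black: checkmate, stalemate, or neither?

checkmate

Black to move; black king on a8.
In check: yes, from the white queen on b8.
King squares — a7: attacked by Qb8; b7: attacked by Qb8; b8: attacked by Bd6.
Legal moves for Black: none.
In check with no legal moves → checkmate.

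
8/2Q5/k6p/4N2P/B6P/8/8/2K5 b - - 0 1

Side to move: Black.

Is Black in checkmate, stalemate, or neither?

Black to move; black king on a6.
In check: no.
King squares — a5: attacked by Qc7; b5: attacked by Ba4; b6: attacked by Qc7; a7: attacked by Qc7; b7: attacked by Qc7.
Legal moves for Black: none.
Not in check and no legal moves → stalemate.

stalemate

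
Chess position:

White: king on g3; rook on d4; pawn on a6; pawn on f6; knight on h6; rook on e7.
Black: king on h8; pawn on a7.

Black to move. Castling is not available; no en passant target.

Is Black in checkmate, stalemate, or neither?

Black to move; black king on h8.
In check: no.
King squares — g7: attacked by Pf6; h7: attacked by Re7; g8: attacked by Nh6.
Legal moves for Black: none.
Not in check and no legal moves → stalemate.

stalemate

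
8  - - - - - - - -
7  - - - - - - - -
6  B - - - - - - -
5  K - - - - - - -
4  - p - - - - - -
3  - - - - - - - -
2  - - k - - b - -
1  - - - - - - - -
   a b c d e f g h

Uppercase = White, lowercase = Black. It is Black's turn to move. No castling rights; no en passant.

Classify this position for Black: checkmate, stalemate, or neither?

neither

Black to move; black king on c2.
In check: no.
Legal moves for Black: Ba7, Bb6+, Bc5, Bh4, Bd4, Bg3, Be3, Bg1, Be1, Kc3, Kb3, Kd2, Kb2, Kd1, Kc1, Kb1, b3.
Black has 17 legal moves and is not in check → neither.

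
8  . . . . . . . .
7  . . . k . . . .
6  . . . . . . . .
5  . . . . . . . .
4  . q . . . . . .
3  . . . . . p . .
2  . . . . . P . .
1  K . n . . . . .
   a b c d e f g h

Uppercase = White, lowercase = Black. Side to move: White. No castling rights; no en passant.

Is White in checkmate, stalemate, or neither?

stalemate

White to move; white king on a1.
In check: no.
King squares — b1: attacked by Qb4; a2: attacked by Nc1; b2: attacked by Qb4.
Legal moves for White: none.
Not in check and no legal moves → stalemate.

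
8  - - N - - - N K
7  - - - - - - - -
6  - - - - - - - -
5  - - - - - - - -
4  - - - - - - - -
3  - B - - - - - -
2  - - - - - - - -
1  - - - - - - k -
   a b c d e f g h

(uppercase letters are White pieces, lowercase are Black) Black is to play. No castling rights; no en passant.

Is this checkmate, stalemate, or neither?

Black to move; black king on g1.
In check: no.
Legal moves for Black: Kh2, Kg2, Kf2, Kh1, Kf1.
Black has 5 legal moves and is not in check → neither.

neither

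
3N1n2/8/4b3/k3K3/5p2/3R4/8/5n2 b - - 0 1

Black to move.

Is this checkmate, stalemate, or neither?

neither

Black to move; black king on a5.
In check: no.
Legal moves for Black include: Nh7, Nd7+, Ng6+, Bg8, Bc8, Bf7, Bd7, Bf5, Bd5, Bg4, Bc4, Bh3, Bb3, Ba2, Kb6, Ka6, Kb5, Kb4, ... (list truncated; more exist).
Black has legal moves and is not in check → neither.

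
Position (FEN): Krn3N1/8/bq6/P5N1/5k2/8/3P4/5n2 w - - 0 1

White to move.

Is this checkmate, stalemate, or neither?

checkmate

White to move; white king on a8.
In check: yes, from the black rook on b8.
King squares — a7: attacked by Qb6; b7: attacked by Ba6; b8: attacked by Qb6.
Legal moves for White: none.
In check with no legal moves → checkmate.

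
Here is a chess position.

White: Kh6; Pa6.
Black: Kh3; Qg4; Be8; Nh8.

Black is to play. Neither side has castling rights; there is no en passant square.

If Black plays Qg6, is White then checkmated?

After Qg6: white king on h6; in check: yes, from the black queen on g6.
King squares — g5: attacked by Qg6; h5: attacked by Qg6; g6: attacked by Be8; g7: attacked by Qg6; h7: attacked by Qg6.
White has no legal moves → checkmate.

yes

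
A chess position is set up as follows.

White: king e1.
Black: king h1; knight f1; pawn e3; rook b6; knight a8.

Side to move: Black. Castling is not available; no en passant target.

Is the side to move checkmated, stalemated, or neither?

neither

Black to move; black king on h1.
In check: no.
Legal moves for Black include: Nc7, Rb8, Rb7, Rh6, Rg6, Rf6, Re6, Rd6, Rc6, Ra6, Rb5, Rb4, Rb3, Rb2, Rb1+, Kh2, Kg2, Kg1, ... (list truncated; more exist).
Black has legal moves and is not in check → neither.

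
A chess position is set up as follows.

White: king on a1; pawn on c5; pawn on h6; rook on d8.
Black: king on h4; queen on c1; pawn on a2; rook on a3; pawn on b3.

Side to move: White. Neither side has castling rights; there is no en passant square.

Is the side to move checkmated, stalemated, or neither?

checkmate

White to move; white king on a1.
In check: yes, from the black queen on c1.
King squares — b1: attacked by Qc1; a2: attacked by Ra3; b2: attacked by Qc1.
Legal moves for White: none.
In check with no legal moves → checkmate.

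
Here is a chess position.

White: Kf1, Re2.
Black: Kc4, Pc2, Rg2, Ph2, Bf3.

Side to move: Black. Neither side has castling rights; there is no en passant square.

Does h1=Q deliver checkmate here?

yes

After h1=Q: white king on f1; in check: yes, from the black queen on h1.
King squares — e1: attacked by Qh1; g1: attacked by Qh1; e2: own rook; f2: attacked by Rg2; g2: attacked by Qh1.
White has no legal moves → checkmate.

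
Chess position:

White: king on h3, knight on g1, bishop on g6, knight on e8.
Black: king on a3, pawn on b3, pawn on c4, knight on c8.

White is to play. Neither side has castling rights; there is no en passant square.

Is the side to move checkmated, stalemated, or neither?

neither

White to move; white king on h3.
In check: no.
Legal moves for White include: Ng7, Nc7, Nf6, Nd6, Bh7, Bf7, Bh5, Bf5, Be4, Bd3, Bc2, Bb1, Kh4, Kg4, Kg3, Kh2, Kg2, Nf3, ... (list truncated; more exist).
White has legal moves and is not in check → neither.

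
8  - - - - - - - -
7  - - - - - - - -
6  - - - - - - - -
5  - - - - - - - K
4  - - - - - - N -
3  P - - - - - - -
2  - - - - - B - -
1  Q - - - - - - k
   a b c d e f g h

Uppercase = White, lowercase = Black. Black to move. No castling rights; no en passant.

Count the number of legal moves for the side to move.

Black to move; king on h1.
In check: yes, from the white queen on a1.
Legal moves: Kg2.
Count: 1.

1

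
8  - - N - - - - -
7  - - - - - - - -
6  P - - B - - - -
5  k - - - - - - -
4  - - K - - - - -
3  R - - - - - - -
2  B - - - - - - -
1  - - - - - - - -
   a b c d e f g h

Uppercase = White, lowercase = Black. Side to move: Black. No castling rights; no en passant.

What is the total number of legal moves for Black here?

0

Black to move; king on a5.
In check: yes, from the white rook on a3.
Legal moves: none.
Count: 0.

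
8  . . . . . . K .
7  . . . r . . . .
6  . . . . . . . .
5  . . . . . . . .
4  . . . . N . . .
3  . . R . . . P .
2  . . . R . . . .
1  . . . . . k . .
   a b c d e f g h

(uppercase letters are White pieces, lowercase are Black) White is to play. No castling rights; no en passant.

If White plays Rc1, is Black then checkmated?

yes

After Rc1: black king on f1; in check: yes, from the white rook on c1.
King squares — e1: attacked by Rc1; g1: attacked by Rc1; e2: attacked by Rd2; f2: attacked by Rd2; g2: attacked by Rd2.
Black has no legal moves → checkmate.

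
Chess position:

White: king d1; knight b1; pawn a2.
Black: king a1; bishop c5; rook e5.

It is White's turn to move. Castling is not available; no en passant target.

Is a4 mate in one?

After a4: black king on a1; in check: no.
Black is not in check, so this cannot be checkmate.

no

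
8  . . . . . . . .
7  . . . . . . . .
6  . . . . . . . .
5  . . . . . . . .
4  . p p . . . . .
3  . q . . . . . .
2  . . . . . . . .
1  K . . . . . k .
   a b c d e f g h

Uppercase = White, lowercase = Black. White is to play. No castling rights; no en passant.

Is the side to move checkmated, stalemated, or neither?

White to move; white king on a1.
In check: no.
King squares — b1: attacked by Qb3; a2: attacked by Qb3; b2: attacked by Qb3.
Legal moves for White: none.
Not in check and no legal moves → stalemate.

stalemate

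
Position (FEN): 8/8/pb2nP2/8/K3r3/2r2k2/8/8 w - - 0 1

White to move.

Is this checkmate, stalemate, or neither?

White to move; white king on a4.
In check: yes, from the black rook on e4.
King squares — a3: attacked by Rc3; b3: attacked by Rc3; b4: attacked by Re4; a5: attacked by Bb6; b5: attacked by Pa6.
Legal moves for White: none.
In check with no legal moves → checkmate.

checkmate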